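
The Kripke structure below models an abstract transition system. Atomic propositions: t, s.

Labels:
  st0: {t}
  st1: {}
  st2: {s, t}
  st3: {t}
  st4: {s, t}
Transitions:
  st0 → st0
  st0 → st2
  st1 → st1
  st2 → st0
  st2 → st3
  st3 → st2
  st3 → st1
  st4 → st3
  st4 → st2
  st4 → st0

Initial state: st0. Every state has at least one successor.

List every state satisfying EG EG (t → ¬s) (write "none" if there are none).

States satisfying EG (t → ¬s): {st0, st1, st3}.
States satisfying EG EG (t → ¬s): {st0, st1, st3}.

{st0, st1, st3}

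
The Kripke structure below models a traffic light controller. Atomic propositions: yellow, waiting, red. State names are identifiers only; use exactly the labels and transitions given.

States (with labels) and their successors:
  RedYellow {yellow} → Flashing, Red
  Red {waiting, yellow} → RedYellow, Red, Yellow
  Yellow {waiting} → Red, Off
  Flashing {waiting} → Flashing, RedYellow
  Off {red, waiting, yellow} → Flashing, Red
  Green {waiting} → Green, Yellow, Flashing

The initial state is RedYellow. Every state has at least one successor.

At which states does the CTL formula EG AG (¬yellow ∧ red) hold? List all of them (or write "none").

States satisfying AG (¬yellow ∧ red): ∅.
States satisfying EG AG (¬yellow ∧ red): ∅.

none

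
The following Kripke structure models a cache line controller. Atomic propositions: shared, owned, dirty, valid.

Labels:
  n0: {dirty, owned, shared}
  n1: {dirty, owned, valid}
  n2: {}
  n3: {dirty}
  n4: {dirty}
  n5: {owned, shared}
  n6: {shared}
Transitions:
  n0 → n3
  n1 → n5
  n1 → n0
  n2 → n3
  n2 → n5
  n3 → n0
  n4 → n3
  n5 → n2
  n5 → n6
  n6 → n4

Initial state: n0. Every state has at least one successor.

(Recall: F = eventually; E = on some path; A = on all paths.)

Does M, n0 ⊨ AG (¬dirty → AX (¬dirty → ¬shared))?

Satisfied

States satisfying ¬dirty → AX (¬dirty → ¬shared): {n0, n1, n3, n4, n6}.
States satisfying AG (¬dirty → AX (¬dirty → ¬shared)): {n0, n3, n4, n6}.
Every state reachable from n0 satisfies ¬dirty → AX (¬dirty → ¬shared).
n0 ∈ Sat(AG (¬dirty → AX (¬dirty → ¬shared))).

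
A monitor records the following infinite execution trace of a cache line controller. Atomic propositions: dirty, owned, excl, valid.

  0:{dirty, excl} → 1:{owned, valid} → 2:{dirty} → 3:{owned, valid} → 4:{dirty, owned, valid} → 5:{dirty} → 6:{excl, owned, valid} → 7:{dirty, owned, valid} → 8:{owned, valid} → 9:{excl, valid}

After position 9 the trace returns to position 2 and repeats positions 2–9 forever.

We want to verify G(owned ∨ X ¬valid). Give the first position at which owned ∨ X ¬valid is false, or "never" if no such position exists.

0

At position 0 the labels are {dirty, excl} and the next position 1 has {owned, valid}, so owned ∨ X ¬valid is false there. This is the first violation.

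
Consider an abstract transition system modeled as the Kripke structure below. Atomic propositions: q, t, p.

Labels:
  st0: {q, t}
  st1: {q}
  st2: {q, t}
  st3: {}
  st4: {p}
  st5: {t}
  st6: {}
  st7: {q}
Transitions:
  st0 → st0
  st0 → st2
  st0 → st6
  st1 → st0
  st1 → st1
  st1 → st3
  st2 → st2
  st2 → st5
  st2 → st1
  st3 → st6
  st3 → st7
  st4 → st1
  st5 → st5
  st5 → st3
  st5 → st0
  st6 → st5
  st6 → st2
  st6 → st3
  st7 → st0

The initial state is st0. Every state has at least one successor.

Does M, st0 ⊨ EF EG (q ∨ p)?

States satisfying EG (q ∨ p): {st0, st1, st2, st4, st7}.
States satisfying EF EG (q ∨ p): {st0, st1, st2, st3, st4, st5, st6, st7}.
Some path from st0 reaches a state where EG (q ∨ p) holds.
st0 ∈ Sat(EF EG (q ∨ p)).

Satisfied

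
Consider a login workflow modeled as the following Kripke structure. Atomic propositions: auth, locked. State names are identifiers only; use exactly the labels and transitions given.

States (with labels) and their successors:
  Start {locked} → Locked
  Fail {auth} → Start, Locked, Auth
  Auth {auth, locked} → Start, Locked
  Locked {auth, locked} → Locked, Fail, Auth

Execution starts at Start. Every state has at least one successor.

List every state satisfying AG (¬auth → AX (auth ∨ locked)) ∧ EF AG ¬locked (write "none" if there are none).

none

States satisfying ¬auth → AX (auth ∨ locked): {Start, Fail, Auth, Locked}.
States satisfying AG (¬auth → AX (auth ∨ locked)): {Start, Fail, Auth, Locked}.
States satisfying AG ¬locked: ∅.
States satisfying EF AG ¬locked: ∅.
States satisfying AG (¬auth → AX (auth ∨ locked)) ∧ EF AG ¬locked: ∅.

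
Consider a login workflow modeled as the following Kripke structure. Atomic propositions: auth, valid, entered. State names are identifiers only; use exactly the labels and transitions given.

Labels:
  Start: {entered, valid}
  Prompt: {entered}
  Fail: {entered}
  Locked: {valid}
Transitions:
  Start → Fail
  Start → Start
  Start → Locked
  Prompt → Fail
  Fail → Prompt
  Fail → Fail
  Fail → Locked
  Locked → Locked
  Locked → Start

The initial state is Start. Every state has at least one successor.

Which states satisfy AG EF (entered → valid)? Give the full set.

States satisfying EF (entered → valid): {Start, Prompt, Fail, Locked}.
States satisfying AG EF (entered → valid): {Start, Prompt, Fail, Locked}.

{Start, Prompt, Fail, Locked}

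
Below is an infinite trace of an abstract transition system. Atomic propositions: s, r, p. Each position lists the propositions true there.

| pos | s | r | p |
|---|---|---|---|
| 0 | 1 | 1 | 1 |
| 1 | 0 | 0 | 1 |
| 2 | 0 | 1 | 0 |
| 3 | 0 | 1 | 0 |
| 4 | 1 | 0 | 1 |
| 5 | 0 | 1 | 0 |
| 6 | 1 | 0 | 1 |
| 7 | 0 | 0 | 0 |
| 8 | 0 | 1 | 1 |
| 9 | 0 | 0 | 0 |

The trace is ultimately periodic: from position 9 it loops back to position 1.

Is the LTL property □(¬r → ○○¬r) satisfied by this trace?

¬r → ○○¬r must hold at every position from 0 onward. It fails at position 1, so □(¬r → ○○¬r) is false.
Positions where ¬r holds: 1, 4, 6, 7, 9.
Check ○○¬r at each: 1→fails, 4→ok, 6→fails, 7→ok, 9→fails.

No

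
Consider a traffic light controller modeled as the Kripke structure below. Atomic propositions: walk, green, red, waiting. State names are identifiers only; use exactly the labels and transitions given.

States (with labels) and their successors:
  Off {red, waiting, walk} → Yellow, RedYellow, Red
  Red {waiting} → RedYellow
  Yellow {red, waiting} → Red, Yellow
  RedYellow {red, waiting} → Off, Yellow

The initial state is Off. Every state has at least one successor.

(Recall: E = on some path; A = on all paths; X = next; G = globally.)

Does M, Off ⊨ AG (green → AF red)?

Satisfied

States satisfying green → AF red: {Off, Red, Yellow, RedYellow}.
States satisfying AG (green → AF red): {Off, Red, Yellow, RedYellow}.
Every state reachable from Off satisfies green → AF red.
Off ∈ Sat(AG (green → AF red)).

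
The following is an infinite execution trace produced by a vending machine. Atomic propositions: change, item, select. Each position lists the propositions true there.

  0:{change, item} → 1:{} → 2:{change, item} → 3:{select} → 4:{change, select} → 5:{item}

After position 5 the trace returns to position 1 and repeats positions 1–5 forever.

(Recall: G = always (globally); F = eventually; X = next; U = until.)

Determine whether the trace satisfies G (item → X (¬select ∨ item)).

Does not hold

item → X (¬select ∨ item) must hold at every position from 0 onward. It fails at position 2, so G (item → X (¬select ∨ item)) is false.
Positions where item holds: 0, 2, 5.
Check X (¬select ∨ item) at each: 0→ok, 2→fails, 5→ok.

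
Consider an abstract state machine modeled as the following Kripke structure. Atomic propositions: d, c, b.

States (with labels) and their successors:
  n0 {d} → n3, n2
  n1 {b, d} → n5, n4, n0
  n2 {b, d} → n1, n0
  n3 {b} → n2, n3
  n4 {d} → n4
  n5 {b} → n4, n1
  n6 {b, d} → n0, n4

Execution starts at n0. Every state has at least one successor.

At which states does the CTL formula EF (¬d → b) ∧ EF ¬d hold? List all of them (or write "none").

{n0, n1, n2, n3, n5, n6}

States satisfying ¬d → b: {n0, n1, n2, n3, n4, n5, n6}.
States satisfying EF (¬d → b): {n0, n1, n2, n3, n4, n5, n6}.
States satisfying ¬d: {n3, n5}.
States satisfying EF ¬d: {n0, n1, n2, n3, n5, n6}.
States satisfying EF (¬d → b) ∧ EF ¬d: {n0, n1, n2, n3, n5, n6}.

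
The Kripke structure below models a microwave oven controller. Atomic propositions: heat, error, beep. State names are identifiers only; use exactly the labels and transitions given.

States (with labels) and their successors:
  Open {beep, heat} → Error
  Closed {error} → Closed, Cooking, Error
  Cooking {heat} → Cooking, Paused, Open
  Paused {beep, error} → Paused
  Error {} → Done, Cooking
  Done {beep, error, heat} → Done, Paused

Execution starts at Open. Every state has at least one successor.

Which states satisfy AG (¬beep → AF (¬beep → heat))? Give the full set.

States satisfying ¬beep → AF (¬beep → heat): {Open, Cooking, Paused, Error, Done}.
States satisfying AG (¬beep → AF (¬beep → heat)): {Open, Cooking, Paused, Error, Done}.

{Open, Cooking, Paused, Error, Done}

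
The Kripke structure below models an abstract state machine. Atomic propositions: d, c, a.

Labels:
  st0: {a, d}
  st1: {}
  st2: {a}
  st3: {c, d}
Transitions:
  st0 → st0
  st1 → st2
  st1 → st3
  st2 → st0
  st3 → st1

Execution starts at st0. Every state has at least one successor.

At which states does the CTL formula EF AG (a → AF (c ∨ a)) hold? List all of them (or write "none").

{st0, st1, st2, st3}

States satisfying AG (a → AF (c ∨ a)): {st0, st1, st2, st3}.
States satisfying EF AG (a → AF (c ∨ a)): {st0, st1, st2, st3}.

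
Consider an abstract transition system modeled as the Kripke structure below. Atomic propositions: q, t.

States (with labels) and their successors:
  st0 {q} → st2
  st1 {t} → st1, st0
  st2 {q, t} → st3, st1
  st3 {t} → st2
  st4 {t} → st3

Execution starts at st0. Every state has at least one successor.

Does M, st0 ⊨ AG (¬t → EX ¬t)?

Violated

States satisfying ¬t → EX ¬t: {st1, st2, st3, st4}.
States satisfying AG (¬t → EX ¬t): ∅.
st0 is reachable from st0 and violates ¬t → EX ¬t, so AG fails at st0.
st0 ∉ Sat(AG (¬t → EX ¬t)).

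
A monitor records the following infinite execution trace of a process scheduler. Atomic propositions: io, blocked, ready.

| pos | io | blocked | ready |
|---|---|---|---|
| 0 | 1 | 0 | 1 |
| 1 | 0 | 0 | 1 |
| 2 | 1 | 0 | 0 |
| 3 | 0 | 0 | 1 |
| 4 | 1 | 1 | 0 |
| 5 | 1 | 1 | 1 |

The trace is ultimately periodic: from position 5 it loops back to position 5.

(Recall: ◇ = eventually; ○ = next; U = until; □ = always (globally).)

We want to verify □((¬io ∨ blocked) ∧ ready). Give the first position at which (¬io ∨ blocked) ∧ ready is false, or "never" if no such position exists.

At position 0 the labels are {io, ready}, so (¬io ∨ blocked) ∧ ready is false there. This is the first violation.

0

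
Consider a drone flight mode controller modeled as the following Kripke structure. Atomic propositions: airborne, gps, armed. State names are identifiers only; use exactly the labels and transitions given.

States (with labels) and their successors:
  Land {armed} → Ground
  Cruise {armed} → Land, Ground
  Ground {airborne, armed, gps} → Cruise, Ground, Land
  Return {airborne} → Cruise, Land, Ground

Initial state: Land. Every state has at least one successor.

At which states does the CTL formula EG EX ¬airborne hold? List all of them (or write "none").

States satisfying EX ¬airborne: {Cruise, Ground, Return}.
States satisfying EG EX ¬airborne: {Cruise, Ground, Return}.

{Cruise, Ground, Return}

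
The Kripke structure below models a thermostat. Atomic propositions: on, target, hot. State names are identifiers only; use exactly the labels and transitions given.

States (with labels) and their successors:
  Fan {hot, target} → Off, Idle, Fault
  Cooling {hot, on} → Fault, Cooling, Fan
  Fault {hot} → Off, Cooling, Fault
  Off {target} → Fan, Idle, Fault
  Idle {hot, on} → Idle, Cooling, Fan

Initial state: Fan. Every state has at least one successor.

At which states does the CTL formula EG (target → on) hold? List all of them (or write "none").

{Cooling, Fault, Idle}

States satisfying target → on: {Cooling, Fault, Idle}.
States satisfying EG (target → on): {Cooling, Fault, Idle}.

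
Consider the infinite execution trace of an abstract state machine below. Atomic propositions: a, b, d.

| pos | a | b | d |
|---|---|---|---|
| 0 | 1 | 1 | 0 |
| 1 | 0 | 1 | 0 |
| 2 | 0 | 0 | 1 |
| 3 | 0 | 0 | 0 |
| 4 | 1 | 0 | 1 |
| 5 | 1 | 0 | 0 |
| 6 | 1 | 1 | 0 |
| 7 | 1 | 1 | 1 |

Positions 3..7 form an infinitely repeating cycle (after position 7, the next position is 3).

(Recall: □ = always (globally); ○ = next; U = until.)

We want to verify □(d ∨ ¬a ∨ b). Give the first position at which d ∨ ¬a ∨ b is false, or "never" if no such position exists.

Check d ∨ ¬a ∨ b at each position in order: 0 ✓, 1 ✓, 2 ✓, 3 ✓, 4 ✓.
At position 5 the labels are {a}, so d ∨ ¬a ∨ b is false there. This is the first violation.

5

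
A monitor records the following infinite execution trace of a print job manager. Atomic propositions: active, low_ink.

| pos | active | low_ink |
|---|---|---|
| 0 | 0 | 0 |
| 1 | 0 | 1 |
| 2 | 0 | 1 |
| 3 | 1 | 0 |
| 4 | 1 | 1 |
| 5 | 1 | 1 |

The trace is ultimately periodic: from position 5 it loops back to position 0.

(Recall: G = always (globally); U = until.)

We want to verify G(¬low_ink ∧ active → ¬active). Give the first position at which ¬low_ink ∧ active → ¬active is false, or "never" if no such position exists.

3

Check ¬low_ink ∧ active → ¬active at each position in order: 0 ✓, 1 ✓, 2 ✓.
At position 3 the labels are {active}, so ¬low_ink ∧ active → ¬active is false there. This is the first violation.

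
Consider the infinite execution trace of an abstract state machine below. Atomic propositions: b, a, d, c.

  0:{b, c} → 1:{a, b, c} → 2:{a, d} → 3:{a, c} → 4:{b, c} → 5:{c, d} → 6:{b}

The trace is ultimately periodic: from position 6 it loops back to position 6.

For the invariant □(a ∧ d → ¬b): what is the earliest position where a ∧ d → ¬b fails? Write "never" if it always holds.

never

a ∧ d → ¬b holds at every position 0..6, and those are all the positions the trace ever visits, so the invariant □(a ∧ d → ¬b) is never violated.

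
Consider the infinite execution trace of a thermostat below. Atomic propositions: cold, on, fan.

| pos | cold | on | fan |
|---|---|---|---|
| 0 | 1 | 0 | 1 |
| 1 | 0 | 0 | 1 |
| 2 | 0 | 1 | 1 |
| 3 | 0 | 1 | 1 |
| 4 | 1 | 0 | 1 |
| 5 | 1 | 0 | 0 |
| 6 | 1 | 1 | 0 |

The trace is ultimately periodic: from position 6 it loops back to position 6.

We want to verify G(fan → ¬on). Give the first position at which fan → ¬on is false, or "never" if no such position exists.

2

Check fan → ¬on at each position in order: 0 ✓, 1 ✓.
At position 2 the labels are {fan, on}, so fan → ¬on is false there. This is the first violation.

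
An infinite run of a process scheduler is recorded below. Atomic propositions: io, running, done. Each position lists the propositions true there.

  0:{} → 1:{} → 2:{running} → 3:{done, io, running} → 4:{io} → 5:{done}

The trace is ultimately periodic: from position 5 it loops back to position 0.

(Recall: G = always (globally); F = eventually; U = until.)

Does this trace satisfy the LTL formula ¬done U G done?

Walking from position 0: at position 3, G done has not yet held and ¬done fails, so ¬done U G done is false.

No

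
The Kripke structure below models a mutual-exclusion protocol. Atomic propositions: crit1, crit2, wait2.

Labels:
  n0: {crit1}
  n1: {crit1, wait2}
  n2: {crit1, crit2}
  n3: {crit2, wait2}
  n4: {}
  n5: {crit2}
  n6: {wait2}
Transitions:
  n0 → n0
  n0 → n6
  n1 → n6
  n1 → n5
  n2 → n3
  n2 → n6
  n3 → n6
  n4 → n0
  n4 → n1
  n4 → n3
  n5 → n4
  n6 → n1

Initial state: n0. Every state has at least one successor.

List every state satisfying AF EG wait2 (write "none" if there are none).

States satisfying EG wait2: {n1, n3, n6}.
States satisfying AF EG wait2: {n1, n2, n3, n6}.

{n1, n2, n3, n6}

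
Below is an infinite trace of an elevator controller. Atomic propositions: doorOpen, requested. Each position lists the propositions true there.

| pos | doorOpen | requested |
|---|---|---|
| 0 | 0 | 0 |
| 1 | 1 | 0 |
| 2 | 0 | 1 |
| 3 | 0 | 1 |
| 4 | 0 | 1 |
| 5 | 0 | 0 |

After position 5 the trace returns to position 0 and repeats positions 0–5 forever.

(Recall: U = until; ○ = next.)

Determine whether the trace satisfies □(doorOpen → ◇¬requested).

doorOpen → ◇¬requested holds at every position 0..5, and those are all positions ever visited, so □(doorOpen → ◇¬requested) holds.
Positions where doorOpen holds: 1.
Check ◇¬requested at each: 1→ok.

Yes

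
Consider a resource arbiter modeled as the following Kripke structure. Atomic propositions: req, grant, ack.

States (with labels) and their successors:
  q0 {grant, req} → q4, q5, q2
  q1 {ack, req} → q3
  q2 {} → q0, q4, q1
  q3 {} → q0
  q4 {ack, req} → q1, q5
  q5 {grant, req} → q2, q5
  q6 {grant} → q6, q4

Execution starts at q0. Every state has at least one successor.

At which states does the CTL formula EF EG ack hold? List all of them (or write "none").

none

States satisfying EG ack: ∅.
States satisfying EF EG ack: ∅.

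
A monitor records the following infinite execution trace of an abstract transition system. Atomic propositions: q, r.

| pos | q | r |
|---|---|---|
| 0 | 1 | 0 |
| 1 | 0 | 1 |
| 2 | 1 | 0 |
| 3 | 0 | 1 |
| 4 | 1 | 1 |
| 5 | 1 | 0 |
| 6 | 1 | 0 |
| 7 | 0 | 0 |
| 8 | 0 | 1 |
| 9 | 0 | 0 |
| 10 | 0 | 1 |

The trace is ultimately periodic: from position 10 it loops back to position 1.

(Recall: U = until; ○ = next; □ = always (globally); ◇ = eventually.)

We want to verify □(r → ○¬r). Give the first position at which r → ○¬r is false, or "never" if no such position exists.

Check r → ○¬r at each position in order: 0 ✓, 1 ✓, 2 ✓.
At position 3 the labels are {r} and the next position 4 has {q, r}, so r → ○¬r is false there. This is the first violation.

3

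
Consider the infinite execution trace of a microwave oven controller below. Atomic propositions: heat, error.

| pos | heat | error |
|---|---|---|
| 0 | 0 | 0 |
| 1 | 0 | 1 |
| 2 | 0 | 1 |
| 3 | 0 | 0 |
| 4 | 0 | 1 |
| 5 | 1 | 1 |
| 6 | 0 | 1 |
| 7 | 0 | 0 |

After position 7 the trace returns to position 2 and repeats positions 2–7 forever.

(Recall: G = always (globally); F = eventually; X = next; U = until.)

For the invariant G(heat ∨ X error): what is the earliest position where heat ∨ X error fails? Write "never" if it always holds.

Check heat ∨ X error at each position in order: 0 ✓, 1 ✓.
At position 2 the labels are {error} and the next position 3 has {}, so heat ∨ X error is false there. This is the first violation.

2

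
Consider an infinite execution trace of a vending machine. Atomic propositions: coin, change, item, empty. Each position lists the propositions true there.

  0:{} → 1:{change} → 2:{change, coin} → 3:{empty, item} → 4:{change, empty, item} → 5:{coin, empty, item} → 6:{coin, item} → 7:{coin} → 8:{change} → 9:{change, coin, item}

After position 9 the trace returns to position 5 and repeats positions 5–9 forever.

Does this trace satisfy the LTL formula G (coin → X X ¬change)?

Violated

coin → X X ¬change must hold at every position from 0 onward. It fails at position 2, so G (coin → X X ¬change) is false.
Positions where coin holds: 2, 5, 6, 7, 9.
Check X X ¬change at each: 2→fails, 5→ok, 6→fails, 7→fails, 9→ok.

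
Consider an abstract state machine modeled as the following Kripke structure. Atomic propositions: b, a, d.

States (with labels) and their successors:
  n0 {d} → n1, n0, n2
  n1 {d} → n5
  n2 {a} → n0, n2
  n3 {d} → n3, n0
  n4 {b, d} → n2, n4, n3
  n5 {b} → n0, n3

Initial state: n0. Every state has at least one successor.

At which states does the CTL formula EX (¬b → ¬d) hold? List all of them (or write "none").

States satisfying ¬b → ¬d: {n2, n4, n5}.
States satisfying EX (¬b → ¬d): {n0, n1, n2, n4}.

{n0, n1, n2, n4}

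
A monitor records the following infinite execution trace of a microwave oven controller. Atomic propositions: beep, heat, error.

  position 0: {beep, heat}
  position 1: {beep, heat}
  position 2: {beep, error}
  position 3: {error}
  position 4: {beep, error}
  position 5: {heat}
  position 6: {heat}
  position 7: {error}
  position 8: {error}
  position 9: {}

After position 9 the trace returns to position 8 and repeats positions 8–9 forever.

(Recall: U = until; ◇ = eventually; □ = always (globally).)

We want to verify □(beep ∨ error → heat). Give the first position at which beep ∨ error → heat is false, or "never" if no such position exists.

Check beep ∨ error → heat at each position in order: 0 ✓, 1 ✓.
At position 2 the labels are {beep, error}, so beep ∨ error → heat is false there. This is the first violation.

2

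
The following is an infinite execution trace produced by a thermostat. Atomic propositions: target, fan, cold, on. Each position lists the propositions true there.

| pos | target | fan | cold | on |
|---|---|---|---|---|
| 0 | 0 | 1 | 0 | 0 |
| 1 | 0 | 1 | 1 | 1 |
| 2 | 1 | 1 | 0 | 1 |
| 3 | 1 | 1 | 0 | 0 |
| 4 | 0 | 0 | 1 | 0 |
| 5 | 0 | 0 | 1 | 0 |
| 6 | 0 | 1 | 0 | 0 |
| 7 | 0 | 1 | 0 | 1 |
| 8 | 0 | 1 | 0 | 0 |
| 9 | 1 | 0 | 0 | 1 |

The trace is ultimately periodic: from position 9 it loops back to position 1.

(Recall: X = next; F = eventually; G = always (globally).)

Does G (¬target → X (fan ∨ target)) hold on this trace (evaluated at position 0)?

¬target → X (fan ∨ target) must hold at every position from 0 onward. It fails at position 4, so G (¬target → X (fan ∨ target)) is false.
Positions where ¬target holds: 0, 1, 4, 5, 6, 7, 8.
Check X (fan ∨ target) at each: 0→ok, 1→ok, 4→fails, 5→ok, 6→ok, 7→ok, 8→ok.

No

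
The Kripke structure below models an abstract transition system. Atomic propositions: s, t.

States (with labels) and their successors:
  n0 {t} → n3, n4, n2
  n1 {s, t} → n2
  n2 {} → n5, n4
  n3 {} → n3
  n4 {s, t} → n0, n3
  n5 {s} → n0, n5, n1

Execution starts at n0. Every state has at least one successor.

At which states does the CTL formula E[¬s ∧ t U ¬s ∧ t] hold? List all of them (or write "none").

States satisfying ¬s ∧ t: {n0}.
States satisfying E[¬s ∧ t U ¬s ∧ t]: {n0}.

{n0}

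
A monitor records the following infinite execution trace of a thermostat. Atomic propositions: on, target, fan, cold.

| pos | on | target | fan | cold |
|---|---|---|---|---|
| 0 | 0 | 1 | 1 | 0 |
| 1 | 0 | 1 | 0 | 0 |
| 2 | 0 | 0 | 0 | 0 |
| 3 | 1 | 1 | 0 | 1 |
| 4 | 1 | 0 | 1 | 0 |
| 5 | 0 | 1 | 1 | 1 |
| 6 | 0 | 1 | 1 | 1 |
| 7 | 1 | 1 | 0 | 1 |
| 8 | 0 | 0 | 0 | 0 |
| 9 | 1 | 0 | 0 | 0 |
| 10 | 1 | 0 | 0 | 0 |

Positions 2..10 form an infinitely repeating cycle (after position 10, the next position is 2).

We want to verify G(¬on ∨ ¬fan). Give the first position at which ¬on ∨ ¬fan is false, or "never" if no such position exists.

Check ¬on ∨ ¬fan at each position in order: 0 ✓, 1 ✓, 2 ✓, 3 ✓.
At position 4 the labels are {fan, on}, so ¬on ∨ ¬fan is false there. This is the first violation.

4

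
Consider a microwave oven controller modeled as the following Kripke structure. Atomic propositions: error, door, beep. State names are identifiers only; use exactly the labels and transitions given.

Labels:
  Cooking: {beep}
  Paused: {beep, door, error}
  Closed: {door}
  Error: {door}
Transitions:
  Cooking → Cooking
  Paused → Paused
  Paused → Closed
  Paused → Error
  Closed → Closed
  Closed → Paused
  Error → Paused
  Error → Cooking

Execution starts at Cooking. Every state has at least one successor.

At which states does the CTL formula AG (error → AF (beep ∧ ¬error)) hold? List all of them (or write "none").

{Cooking}

States satisfying error → AF (beep ∧ ¬error): {Cooking, Closed, Error}.
States satisfying AG (error → AF (beep ∧ ¬error)): {Cooking}.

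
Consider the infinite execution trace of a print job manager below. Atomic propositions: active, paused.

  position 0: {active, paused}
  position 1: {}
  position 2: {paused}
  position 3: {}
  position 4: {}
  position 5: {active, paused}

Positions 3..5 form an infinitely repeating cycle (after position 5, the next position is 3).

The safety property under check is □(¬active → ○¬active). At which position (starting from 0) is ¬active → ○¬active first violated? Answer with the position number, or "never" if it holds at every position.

Check ¬active → ○¬active at each position in order: 0 ✓, 1 ✓, 2 ✓, 3 ✓.
At position 4 the labels are {} and the next position 5 has {active, paused}, so ¬active → ○¬active is false there. This is the first violation.

4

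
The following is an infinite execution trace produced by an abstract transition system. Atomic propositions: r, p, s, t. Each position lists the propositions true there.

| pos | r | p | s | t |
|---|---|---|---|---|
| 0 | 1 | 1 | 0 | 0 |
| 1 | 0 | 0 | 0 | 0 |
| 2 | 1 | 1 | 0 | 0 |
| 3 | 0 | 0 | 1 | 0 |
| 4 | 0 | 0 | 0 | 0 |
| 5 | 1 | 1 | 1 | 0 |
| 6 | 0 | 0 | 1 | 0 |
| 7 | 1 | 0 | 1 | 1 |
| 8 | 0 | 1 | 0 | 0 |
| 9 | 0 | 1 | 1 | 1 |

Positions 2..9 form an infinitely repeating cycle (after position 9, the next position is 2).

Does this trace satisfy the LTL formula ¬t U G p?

Walking from position 0: at position 7, G p has not yet held and ¬t fails, so ¬t U G p is false.

No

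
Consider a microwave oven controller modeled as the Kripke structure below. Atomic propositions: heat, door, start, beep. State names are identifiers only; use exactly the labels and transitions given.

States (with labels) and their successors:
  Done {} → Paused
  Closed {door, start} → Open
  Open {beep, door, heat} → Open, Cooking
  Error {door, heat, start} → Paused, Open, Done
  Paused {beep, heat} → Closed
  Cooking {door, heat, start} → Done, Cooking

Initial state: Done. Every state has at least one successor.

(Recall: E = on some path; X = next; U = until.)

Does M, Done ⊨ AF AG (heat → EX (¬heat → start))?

States satisfying AG (heat → EX (¬heat → start)): {Done, Closed, Open, Error, Paused, Cooking}.
States satisfying AF AG (heat → EX (¬heat → start)): {Done, Closed, Open, Error, Paused, Cooking}.
Done ∈ Sat(AF AG (heat → EX (¬heat → start))).

Yes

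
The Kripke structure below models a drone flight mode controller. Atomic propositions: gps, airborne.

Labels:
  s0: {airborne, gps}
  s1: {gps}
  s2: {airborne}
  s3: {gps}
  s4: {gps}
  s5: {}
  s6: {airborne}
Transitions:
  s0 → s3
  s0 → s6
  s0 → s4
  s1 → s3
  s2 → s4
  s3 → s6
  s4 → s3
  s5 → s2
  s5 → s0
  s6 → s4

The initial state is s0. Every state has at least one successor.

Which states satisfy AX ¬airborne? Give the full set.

{s1, s2, s4, s6}

States satisfying ¬airborne: {s1, s3, s4, s5}.
States satisfying AX ¬airborne: {s1, s2, s4, s6}.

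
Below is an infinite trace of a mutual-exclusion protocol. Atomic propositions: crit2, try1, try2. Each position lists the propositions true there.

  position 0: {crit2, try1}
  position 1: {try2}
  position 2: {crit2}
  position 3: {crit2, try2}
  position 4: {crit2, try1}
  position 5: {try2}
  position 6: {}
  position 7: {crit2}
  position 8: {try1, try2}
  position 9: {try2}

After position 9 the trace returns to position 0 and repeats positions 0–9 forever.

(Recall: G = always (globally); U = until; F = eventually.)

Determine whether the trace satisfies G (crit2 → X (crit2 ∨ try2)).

Holds

crit2 → X (crit2 ∨ try2) holds at every position 0..9, and those are all positions ever visited, so G (crit2 → X (crit2 ∨ try2)) holds.
Positions where crit2 holds: 0, 2, 3, 4, 7.
Check X (crit2 ∨ try2) at each: 0→ok, 2→ok, 3→ok, 4→ok, 7→ok.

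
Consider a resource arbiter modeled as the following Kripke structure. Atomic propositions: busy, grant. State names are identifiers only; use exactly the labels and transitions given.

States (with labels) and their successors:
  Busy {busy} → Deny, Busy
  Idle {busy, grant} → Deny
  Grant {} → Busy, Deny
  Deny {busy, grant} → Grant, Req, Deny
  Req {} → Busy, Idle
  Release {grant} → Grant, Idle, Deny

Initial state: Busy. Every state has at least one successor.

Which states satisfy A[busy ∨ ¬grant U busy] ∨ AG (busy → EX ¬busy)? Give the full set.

States satisfying busy ∨ ¬grant: {Busy, Idle, Grant, Deny, Req}.
States satisfying busy: {Busy, Idle, Deny}.
States satisfying A[busy ∨ ¬grant U busy]: {Busy, Idle, Grant, Deny, Req}.
States satisfying busy → EX ¬busy: {Grant, Deny, Req, Release}.
States satisfying AG (busy → EX ¬busy): ∅.
States satisfying A[busy ∨ ¬grant U busy] ∨ AG (busy → EX ¬busy): {Busy, Idle, Grant, Deny, Req}.

{Busy, Idle, Grant, Deny, Req}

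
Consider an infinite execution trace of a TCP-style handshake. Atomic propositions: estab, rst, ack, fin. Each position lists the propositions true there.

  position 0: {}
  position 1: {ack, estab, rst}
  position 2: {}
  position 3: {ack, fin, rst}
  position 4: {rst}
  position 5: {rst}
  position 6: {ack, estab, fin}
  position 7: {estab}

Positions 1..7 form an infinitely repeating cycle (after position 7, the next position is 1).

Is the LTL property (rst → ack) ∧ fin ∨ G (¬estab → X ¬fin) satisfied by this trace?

Does not hold

¬estab → X ¬fin must hold at every position from 0 onward. It fails at position 2, so G (¬estab → X ¬fin) is false.
Positions where ¬estab holds: 0, 2, 3, 4, 5.
Check X ¬fin at each: 0→ok, 2→fails, 3→ok, 4→ok, 5→fails.
At position 0: (rst → ack) ∧ fin is false; G (¬estab → X ¬fin) is false; so (rst → ack) ∧ fin ∨ G (¬estab → X ¬fin) is false.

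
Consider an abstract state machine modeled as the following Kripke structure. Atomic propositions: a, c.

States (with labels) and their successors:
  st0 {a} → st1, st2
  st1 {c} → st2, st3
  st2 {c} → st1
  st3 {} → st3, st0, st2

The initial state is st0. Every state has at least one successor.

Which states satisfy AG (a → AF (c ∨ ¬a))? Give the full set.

{st0, st1, st2, st3}

States satisfying a → AF (c ∨ ¬a): {st0, st1, st2, st3}.
States satisfying AG (a → AF (c ∨ ¬a)): {st0, st1, st2, st3}.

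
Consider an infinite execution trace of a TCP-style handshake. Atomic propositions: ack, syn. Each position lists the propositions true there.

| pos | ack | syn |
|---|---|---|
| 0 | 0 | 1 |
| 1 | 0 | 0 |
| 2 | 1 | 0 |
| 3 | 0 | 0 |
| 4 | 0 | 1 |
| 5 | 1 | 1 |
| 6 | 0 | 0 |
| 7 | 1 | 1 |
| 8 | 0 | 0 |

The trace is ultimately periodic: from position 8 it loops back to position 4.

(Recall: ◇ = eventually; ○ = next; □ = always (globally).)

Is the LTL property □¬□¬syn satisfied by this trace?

Yes

¬□¬syn holds at every position 0..8, and those are all positions ever visited, so □¬□¬syn holds.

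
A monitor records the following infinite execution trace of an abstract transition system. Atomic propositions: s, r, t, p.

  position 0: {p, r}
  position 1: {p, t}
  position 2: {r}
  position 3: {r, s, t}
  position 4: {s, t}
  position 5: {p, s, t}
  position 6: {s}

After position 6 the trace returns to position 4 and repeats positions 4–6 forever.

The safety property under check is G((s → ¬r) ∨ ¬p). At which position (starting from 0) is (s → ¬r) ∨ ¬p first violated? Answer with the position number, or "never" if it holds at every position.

never

(s → ¬r) ∨ ¬p holds at every position 0..6, and those are all the positions the trace ever visits, so the invariant G((s → ¬r) ∨ ¬p) is never violated.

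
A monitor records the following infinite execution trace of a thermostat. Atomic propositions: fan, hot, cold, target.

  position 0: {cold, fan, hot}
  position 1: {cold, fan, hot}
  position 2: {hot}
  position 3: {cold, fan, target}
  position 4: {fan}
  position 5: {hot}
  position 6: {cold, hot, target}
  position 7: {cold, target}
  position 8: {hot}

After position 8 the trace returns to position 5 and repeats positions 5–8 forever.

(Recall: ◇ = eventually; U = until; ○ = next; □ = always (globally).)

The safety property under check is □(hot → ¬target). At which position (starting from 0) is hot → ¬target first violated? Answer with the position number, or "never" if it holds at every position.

Check hot → ¬target at each position in order: 0 ✓, 1 ✓, 2 ✓, 3 ✓, 4 ✓, 5 ✓.
At position 6 the labels are {cold, hot, target}, so hot → ¬target is false there. This is the first violation.

6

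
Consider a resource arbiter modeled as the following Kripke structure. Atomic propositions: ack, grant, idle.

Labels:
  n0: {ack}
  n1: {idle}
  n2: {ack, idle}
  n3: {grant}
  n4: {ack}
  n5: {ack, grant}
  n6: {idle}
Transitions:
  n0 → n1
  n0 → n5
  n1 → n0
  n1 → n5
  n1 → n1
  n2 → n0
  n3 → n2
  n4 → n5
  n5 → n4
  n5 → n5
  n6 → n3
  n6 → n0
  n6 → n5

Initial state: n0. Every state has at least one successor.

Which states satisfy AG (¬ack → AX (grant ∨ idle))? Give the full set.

States satisfying ¬ack → AX (grant ∨ idle): {n0, n2, n3, n4, n5}.
States satisfying AG (¬ack → AX (grant ∨ idle)): {n4, n5}.

{n4, n5}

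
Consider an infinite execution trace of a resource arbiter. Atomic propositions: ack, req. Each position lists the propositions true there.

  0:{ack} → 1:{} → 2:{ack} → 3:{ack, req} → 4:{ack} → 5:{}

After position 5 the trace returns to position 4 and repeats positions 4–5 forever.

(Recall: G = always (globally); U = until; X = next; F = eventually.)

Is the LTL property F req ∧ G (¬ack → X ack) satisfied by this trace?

req holds at position 3, which is reachable from 0, so F req holds.
¬ack → X ack holds at every position 0..5, and those are all positions ever visited, so G (¬ack → X ack) holds.
Positions where ¬ack holds: 1, 5.
Check X ack at each: 1→ok, 5→ok.
At position 0: F req is true; G (¬ack → X ack) is true; so F req ∧ G (¬ack → X ack) is true.

Holds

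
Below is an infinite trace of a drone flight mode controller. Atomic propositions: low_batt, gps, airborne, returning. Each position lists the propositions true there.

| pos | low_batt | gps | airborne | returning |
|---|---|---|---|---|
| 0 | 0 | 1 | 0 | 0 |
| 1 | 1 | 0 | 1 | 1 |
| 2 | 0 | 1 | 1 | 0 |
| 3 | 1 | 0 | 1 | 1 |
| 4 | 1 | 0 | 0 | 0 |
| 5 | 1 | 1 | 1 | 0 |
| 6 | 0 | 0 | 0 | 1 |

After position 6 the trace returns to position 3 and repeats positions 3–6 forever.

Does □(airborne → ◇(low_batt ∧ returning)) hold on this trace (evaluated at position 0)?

Satisfied

airborne → ◇(low_batt ∧ returning) holds at every position 0..6, and those are all positions ever visited, so □(airborne → ◇(low_batt ∧ returning)) holds.
Positions where airborne holds: 1, 2, 3, 5.
Check ◇(low_batt ∧ returning) at each: 1→ok, 2→ok, 3→ok, 5→ok.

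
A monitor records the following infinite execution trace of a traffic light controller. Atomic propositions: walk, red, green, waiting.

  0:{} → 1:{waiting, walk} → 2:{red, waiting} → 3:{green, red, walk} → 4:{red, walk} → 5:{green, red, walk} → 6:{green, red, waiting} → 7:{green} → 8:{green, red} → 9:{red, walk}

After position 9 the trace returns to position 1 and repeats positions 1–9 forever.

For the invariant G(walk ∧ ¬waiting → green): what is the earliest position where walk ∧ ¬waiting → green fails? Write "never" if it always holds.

Check walk ∧ ¬waiting → green at each position in order: 0 ✓, 1 ✓, 2 ✓, 3 ✓.
At position 4 the labels are {red, walk}, so walk ∧ ¬waiting → green is false there. This is the first violation.

4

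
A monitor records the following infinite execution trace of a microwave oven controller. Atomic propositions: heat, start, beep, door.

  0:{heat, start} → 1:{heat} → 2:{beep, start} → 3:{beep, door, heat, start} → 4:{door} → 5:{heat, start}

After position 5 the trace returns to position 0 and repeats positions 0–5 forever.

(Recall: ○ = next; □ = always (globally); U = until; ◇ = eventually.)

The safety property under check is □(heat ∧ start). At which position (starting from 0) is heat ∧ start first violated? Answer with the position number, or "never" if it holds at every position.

Check heat ∧ start at each position in order: 0 ✓.
At position 1 the labels are {heat}, so heat ∧ start is false there. This is the first violation.

1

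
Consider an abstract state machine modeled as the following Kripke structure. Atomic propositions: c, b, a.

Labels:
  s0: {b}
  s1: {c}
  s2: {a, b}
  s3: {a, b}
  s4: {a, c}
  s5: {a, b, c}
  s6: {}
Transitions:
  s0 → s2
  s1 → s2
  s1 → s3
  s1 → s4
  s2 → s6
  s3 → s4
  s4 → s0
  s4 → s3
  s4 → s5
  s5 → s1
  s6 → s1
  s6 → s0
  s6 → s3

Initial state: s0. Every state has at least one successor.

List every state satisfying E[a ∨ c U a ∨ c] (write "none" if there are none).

States satisfying a ∨ c: {s1, s2, s3, s4, s5}.
States satisfying E[a ∨ c U a ∨ c]: {s1, s2, s3, s4, s5}.

{s1, s2, s3, s4, s5}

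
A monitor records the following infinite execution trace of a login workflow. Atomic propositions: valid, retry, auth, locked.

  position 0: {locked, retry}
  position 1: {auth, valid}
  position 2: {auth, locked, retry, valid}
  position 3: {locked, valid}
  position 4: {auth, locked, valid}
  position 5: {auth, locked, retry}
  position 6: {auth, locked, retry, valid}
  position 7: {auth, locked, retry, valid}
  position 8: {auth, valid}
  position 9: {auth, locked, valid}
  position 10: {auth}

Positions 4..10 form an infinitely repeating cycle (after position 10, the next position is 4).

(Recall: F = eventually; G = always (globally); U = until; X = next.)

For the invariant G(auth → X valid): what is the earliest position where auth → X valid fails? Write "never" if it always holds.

Check auth → X valid at each position in order: 0 ✓, 1 ✓, 2 ✓, 3 ✓.
At position 4 the labels are {auth, locked, valid} and the next position 5 has {auth, locked, retry}, so auth → X valid is false there. This is the first violation.

4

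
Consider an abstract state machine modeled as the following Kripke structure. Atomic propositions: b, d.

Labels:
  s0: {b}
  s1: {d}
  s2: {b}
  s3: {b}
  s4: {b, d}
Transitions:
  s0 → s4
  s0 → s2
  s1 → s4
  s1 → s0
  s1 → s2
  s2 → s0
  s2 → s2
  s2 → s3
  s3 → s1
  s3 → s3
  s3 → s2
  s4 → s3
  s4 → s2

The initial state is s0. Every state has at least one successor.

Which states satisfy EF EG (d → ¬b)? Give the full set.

{s0, s1, s2, s3, s4}

States satisfying EG (d → ¬b): {s0, s1, s2, s3}.
States satisfying EF EG (d → ¬b): {s0, s1, s2, s3, s4}.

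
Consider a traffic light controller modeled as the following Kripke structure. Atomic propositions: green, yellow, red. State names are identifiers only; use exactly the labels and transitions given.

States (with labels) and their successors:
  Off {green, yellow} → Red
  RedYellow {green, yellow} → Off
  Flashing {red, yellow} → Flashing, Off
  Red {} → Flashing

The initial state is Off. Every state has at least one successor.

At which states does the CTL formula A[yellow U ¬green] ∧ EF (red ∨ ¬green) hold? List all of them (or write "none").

States satisfying yellow: {Off, RedYellow, Flashing}.
States satisfying ¬green: {Flashing, Red}.
States satisfying A[yellow U ¬green]: {Off, RedYellow, Flashing, Red}.
States satisfying red ∨ ¬green: {Flashing, Red}.
States satisfying EF (red ∨ ¬green): {Off, RedYellow, Flashing, Red}.
States satisfying A[yellow U ¬green] ∧ EF (red ∨ ¬green): {Off, RedYellow, Flashing, Red}.

{Off, RedYellow, Flashing, Red}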